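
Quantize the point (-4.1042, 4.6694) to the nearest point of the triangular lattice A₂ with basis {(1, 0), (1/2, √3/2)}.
(-4.5, 4.33)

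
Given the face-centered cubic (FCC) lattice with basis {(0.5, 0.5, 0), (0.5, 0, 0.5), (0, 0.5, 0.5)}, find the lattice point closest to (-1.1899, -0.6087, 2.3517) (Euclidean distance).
(-1, -0.5, 2.5)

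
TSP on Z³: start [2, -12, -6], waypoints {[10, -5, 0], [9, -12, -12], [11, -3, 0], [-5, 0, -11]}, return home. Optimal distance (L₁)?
90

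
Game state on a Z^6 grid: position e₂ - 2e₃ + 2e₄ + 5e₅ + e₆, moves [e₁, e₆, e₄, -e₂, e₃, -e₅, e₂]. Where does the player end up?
(1, 1, -1, 3, 4, 2)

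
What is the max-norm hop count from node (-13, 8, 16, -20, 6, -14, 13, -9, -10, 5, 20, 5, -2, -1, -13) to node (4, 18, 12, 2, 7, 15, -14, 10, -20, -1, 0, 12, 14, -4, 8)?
29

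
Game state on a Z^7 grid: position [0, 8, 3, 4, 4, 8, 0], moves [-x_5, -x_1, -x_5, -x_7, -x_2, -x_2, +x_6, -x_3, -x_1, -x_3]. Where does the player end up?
(-2, 6, 1, 4, 2, 9, -1)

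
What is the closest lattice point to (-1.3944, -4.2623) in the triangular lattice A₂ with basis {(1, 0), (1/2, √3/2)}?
(-1.5, -4.33)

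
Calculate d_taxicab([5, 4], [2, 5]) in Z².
4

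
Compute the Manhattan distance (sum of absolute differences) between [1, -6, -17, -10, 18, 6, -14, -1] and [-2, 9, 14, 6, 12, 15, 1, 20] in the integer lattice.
116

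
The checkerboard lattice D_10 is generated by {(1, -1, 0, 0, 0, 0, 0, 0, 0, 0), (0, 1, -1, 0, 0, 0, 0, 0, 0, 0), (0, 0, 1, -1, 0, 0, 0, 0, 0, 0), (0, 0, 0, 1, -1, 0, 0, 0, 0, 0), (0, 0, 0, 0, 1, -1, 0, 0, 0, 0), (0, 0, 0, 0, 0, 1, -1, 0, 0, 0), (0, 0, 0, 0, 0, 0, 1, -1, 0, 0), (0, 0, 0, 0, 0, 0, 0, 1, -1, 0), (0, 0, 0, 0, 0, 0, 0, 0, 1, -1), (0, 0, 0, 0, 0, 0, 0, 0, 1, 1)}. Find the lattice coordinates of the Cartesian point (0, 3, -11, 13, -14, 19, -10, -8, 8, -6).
3b₂ - 8b₃ + 5b₄ - 9b₅ + 10b₆ - 8b₈ + 3b₉ - 3b₁₀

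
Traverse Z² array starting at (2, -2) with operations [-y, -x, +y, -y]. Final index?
(1, -3)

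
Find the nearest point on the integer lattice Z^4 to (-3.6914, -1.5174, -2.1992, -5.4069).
(-4, -2, -2, -5)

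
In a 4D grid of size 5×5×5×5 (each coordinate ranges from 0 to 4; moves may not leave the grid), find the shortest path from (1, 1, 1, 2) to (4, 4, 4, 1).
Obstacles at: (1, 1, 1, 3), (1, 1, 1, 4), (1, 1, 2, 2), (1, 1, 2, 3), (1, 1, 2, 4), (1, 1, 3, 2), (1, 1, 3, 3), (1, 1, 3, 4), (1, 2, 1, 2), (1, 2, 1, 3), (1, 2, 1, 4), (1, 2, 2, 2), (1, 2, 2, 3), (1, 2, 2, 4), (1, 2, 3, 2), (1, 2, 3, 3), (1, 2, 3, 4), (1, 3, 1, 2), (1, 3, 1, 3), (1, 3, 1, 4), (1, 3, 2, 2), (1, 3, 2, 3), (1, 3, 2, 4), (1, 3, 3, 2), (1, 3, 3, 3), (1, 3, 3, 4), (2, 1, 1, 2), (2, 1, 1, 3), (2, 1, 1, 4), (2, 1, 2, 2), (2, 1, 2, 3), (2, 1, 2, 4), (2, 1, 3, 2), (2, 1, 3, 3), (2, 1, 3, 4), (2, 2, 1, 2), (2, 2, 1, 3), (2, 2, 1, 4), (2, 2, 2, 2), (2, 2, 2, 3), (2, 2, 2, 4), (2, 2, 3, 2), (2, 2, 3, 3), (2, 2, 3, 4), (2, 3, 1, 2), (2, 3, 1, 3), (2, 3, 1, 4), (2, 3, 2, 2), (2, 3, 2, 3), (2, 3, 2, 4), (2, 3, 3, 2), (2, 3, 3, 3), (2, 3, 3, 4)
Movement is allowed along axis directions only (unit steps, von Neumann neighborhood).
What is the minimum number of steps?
10
(one shortest path: (1, 1, 1, 2) → (1, 1, 1, 1) → (2, 1, 1, 1) → (3, 1, 1, 1) → (4, 1, 1, 1) → (4, 2, 1, 1) → (4, 3, 1, 1) → (4, 4, 1, 1) → (4, 4, 2, 1) → (4, 4, 3, 1) → (4, 4, 4, 1))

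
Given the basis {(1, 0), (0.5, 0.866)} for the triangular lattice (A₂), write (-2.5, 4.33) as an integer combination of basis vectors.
-5b₁ + 5b₂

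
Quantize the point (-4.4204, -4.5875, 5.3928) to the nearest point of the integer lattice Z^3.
(-4, -5, 5)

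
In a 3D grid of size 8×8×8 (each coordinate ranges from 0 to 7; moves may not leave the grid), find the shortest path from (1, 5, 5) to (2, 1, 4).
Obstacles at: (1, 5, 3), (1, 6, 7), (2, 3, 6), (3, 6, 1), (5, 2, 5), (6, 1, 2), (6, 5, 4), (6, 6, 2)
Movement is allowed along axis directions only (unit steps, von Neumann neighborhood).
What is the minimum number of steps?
6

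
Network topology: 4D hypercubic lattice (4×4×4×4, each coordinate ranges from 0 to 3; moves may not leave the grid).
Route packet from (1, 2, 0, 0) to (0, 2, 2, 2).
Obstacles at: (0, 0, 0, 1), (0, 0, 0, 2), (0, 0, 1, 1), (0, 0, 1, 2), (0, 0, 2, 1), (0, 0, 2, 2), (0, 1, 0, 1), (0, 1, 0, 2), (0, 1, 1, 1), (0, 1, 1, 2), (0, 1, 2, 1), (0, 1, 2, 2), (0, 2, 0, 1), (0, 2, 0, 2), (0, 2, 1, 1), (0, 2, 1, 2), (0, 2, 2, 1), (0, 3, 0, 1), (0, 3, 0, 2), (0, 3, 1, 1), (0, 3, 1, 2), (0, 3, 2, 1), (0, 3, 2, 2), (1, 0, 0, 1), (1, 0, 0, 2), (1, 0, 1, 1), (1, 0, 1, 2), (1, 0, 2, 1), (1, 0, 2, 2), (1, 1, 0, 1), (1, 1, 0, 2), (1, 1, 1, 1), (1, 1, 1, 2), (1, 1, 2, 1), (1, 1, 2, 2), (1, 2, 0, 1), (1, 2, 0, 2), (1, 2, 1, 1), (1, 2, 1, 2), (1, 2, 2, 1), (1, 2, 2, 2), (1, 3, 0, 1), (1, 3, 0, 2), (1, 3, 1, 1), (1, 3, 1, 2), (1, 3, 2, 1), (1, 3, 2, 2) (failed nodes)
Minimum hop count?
7
(one shortest path: (1, 2, 0, 0) → (0, 2, 0, 0) → (0, 2, 1, 0) → (0, 2, 2, 0) → (0, 2, 3, 0) → (0, 2, 3, 1) → (0, 2, 3, 2) → (0, 2, 2, 2))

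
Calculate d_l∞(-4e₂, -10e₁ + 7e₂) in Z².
11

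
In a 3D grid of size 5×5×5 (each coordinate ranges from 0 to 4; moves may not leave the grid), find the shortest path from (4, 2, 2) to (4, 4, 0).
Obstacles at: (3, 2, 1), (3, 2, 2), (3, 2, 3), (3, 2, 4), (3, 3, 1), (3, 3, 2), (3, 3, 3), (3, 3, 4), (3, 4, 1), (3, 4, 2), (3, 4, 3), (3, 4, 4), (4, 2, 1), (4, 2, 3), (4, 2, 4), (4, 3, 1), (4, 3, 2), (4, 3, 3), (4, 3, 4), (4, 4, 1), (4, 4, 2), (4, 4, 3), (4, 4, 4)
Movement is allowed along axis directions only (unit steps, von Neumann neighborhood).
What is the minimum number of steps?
6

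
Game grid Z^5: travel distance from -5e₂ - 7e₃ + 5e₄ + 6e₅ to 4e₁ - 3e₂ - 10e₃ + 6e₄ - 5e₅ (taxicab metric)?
21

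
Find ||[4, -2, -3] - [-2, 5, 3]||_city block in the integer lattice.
19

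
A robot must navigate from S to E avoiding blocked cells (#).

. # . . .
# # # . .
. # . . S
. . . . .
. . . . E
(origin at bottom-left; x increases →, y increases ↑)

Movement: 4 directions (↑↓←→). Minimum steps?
2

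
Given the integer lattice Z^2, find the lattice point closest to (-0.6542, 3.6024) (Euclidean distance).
(-1, 4)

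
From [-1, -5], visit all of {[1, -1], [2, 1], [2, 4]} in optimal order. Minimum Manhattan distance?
12
(one optimal route: (-1, -5) → (1, -1) → (2, 1) → (2, 4))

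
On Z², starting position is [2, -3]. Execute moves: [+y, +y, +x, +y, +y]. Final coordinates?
(3, 1)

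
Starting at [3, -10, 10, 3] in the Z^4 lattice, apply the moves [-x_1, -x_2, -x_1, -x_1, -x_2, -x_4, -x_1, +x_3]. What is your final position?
(-1, -12, 11, 2)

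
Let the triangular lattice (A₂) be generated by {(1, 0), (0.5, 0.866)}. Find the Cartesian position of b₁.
(1, 0)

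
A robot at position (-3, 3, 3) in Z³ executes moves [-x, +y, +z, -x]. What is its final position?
(-5, 4, 4)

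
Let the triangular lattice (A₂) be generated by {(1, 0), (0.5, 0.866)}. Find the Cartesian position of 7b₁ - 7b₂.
(3.5, -6.062)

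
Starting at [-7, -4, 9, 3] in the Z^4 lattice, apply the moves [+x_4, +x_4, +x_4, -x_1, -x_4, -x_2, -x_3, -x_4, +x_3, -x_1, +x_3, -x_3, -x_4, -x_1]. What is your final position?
(-10, -5, 9, 3)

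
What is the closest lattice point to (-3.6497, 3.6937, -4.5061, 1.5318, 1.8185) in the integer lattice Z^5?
(-4, 4, -5, 2, 2)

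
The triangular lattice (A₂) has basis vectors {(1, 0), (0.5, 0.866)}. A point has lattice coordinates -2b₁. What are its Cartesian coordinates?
(-2, 0)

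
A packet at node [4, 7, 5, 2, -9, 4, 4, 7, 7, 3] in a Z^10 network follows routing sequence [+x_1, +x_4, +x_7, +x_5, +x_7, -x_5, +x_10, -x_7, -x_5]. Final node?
(5, 7, 5, 3, -10, 4, 5, 7, 7, 4)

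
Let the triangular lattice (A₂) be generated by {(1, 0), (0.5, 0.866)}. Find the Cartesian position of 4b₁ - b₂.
(3.5, -0.866)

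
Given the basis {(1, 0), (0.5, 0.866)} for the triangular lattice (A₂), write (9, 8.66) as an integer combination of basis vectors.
4b₁ + 10b₂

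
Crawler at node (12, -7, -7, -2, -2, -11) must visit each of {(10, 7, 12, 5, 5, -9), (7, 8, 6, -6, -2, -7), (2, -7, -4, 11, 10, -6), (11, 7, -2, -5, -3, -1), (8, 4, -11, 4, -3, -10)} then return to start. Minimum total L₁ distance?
206
(one optimal route: (12, -7, -7, -2, -2, -11) → (2, -7, -4, 11, 10, -6) → (10, 7, 12, 5, 5, -9) → (7, 8, 6, -6, -2, -7) → (11, 7, -2, -5, -3, -1) → (8, 4, -11, 4, -3, -10) → (12, -7, -7, -2, -2, -11))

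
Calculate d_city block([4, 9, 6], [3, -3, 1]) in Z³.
18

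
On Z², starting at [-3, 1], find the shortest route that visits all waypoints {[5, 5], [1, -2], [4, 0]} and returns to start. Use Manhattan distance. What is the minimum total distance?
30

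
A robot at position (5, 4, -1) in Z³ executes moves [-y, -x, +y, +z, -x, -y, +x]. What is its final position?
(4, 3, 0)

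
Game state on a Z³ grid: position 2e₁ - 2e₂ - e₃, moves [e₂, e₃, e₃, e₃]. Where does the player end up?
(2, -1, 2)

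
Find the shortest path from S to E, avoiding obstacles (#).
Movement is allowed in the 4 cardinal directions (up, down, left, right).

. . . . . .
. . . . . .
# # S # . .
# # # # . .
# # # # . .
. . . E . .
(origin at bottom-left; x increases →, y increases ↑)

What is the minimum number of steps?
8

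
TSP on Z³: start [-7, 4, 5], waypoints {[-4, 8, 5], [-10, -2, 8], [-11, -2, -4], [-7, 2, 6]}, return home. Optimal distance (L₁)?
58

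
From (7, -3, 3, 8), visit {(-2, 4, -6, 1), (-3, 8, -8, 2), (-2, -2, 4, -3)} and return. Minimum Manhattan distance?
88
(one optimal route: (7, -3, 3, 8) → (-3, 8, -8, 2) → (-2, 4, -6, 1) → (-2, -2, 4, -3) → (7, -3, 3, 8))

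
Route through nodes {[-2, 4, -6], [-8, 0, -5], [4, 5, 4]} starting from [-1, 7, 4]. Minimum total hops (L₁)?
35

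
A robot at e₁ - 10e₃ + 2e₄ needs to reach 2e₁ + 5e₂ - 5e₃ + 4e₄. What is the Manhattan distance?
13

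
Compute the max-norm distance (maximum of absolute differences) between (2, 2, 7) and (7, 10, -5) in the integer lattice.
12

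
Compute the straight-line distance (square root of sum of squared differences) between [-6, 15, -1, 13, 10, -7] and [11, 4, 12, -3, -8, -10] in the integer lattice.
34.176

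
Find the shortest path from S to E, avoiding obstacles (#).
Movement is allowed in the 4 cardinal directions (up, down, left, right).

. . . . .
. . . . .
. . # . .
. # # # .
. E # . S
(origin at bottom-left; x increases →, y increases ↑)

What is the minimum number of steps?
11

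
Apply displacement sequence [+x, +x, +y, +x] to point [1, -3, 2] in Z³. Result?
(4, -2, 2)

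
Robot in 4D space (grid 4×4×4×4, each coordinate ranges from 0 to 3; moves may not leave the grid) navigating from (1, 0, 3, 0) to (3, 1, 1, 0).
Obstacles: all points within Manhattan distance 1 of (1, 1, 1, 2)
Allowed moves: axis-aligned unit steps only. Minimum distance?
5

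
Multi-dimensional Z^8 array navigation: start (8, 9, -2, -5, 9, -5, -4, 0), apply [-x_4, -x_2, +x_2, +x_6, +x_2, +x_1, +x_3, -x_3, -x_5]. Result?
(9, 10, -2, -6, 8, -4, -4, 0)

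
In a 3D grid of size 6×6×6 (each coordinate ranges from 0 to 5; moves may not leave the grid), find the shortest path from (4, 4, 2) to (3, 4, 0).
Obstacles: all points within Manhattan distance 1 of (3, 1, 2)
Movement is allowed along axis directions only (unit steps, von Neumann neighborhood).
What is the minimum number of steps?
3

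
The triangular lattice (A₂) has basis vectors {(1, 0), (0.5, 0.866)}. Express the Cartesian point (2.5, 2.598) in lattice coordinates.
b₁ + 3b₂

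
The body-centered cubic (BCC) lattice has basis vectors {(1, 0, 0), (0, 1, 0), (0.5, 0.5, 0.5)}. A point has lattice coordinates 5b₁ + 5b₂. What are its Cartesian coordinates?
(5, 5, 0)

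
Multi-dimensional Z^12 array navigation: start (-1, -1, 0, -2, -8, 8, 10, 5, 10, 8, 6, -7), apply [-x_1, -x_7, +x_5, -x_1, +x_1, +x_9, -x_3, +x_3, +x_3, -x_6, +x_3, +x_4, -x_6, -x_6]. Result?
(-2, -1, 2, -1, -7, 5, 9, 5, 11, 8, 6, -7)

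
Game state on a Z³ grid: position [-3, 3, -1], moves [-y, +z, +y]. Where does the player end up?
(-3, 3, 0)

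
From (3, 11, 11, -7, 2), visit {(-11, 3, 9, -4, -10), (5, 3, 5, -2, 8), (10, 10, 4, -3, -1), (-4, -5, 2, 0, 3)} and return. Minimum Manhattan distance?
150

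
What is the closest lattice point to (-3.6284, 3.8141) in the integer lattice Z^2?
(-4, 4)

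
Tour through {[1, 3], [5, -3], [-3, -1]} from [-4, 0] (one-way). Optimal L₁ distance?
20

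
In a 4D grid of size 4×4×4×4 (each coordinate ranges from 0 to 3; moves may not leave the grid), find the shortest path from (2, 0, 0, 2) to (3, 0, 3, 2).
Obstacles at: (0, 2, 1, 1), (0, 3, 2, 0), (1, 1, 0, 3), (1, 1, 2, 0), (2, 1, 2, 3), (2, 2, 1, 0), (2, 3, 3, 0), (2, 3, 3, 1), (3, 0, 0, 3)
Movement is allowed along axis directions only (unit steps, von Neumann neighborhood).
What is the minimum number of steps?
4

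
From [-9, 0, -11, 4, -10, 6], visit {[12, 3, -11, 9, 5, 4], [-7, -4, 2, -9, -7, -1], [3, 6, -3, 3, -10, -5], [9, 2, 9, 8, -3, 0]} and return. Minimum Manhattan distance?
208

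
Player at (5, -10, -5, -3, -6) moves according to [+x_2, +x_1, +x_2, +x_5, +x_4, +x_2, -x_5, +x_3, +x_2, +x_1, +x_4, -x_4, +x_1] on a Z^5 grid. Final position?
(8, -6, -4, -2, -6)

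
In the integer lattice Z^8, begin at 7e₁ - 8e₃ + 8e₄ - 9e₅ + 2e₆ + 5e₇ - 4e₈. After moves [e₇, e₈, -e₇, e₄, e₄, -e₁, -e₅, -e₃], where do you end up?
(6, 0, -9, 10, -10, 2, 5, -3)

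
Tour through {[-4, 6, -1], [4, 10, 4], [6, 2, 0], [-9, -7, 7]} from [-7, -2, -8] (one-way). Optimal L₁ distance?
77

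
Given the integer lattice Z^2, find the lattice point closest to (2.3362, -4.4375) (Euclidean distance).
(2, -4)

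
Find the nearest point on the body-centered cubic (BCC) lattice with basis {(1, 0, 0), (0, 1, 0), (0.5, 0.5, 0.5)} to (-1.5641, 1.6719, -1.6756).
(-1.5, 1.5, -1.5)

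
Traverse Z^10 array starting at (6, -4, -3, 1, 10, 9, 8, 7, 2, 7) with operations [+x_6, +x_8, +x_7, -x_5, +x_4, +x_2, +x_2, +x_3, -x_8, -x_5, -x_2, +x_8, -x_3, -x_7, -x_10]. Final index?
(6, -3, -3, 2, 8, 10, 8, 8, 2, 6)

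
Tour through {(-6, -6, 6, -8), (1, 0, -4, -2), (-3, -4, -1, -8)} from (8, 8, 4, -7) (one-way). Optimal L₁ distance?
57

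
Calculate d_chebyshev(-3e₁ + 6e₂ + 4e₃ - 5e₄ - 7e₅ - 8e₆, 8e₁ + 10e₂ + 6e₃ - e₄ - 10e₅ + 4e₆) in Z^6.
12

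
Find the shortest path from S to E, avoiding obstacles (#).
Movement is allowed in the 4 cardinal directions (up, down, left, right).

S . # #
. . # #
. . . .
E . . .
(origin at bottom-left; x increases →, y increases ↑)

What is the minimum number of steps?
3
(one shortest path: (0, 3) → (0, 2) → (0, 1) → (0, 0))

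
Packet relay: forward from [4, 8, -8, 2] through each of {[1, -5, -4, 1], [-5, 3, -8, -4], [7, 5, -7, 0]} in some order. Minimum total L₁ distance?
51
(one optimal route: (4, 8, -8, 2) → (7, 5, -7, 0) → (-5, 3, -8, -4) → (1, -5, -4, 1))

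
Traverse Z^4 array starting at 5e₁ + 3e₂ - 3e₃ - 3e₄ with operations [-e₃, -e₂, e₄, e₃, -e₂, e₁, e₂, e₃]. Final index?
(6, 2, -2, -2)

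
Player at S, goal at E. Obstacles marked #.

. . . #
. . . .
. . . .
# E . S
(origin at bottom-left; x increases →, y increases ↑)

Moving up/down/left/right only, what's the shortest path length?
2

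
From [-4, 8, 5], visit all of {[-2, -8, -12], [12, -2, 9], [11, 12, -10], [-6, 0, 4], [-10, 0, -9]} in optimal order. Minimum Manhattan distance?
116
(one optimal route: (-4, 8, 5) → (-6, 0, 4) → (-10, 0, -9) → (-2, -8, -12) → (11, 12, -10) → (12, -2, 9))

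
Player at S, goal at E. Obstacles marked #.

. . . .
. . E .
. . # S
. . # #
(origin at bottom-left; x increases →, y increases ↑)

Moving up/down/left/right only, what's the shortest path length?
2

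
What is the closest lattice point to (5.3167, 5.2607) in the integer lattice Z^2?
(5, 5)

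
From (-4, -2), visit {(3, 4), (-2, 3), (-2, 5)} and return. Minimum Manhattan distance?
28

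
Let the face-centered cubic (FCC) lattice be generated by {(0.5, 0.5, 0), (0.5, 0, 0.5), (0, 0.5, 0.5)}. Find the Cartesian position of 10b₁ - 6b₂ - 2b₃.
(2, 4, -4)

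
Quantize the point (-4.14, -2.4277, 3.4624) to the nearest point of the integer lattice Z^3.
(-4, -2, 3)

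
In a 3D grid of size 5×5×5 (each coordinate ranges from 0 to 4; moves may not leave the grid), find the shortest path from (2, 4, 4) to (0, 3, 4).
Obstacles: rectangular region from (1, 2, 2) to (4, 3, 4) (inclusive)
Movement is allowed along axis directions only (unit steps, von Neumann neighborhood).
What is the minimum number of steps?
3
(one shortest path: (2, 4, 4) → (1, 4, 4) → (0, 4, 4) → (0, 3, 4))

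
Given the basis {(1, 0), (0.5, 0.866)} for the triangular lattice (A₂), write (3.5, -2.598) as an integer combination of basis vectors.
5b₁ - 3b₂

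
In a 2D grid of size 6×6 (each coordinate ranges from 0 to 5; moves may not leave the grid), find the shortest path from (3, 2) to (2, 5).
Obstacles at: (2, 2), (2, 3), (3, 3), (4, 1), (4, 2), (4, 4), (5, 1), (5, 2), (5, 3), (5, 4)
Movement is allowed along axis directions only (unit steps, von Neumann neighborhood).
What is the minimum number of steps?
8
(one shortest path: (3, 2) → (3, 1) → (2, 1) → (1, 1) → (1, 2) → (1, 3) → (1, 4) → (2, 4) → (2, 5))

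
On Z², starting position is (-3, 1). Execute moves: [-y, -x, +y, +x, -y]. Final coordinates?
(-3, 0)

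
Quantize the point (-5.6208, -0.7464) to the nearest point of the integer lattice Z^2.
(-6, -1)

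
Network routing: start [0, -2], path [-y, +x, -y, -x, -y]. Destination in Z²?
(0, -5)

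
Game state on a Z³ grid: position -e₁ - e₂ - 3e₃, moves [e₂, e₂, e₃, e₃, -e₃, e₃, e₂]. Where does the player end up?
(-1, 2, -1)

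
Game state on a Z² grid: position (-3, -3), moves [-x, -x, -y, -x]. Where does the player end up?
(-6, -4)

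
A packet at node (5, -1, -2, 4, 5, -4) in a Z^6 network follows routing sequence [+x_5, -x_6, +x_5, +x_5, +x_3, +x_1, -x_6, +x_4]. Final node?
(6, -1, -1, 5, 8, -6)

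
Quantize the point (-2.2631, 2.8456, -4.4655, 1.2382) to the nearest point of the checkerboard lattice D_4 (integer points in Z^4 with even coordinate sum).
(-2, 3, -4, 1)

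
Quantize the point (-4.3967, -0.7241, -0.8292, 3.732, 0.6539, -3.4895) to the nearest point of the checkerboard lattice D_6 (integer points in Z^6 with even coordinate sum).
(-4, -1, -1, 4, 1, -3)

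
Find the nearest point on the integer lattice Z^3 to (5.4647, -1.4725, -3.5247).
(5, -1, -4)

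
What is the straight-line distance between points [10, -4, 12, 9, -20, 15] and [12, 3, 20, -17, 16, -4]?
49.4975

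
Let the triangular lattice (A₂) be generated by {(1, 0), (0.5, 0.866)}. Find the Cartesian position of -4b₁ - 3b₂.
(-5.5, -2.598)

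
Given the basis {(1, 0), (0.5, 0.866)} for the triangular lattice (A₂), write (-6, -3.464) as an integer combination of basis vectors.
-4b₁ - 4b₂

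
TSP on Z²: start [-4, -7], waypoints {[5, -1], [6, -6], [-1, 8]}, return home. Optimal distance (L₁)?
50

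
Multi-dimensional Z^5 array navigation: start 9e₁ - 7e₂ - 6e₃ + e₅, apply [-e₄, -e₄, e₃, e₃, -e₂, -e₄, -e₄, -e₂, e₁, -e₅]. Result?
(10, -9, -4, -4, 0)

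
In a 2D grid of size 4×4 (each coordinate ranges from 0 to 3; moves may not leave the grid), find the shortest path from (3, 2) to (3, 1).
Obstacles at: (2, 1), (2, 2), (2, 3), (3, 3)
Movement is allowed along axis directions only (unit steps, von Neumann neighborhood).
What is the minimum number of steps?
1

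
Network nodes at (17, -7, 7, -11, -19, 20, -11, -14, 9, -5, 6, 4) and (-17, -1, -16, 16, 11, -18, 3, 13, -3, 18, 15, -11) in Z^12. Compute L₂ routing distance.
81.8413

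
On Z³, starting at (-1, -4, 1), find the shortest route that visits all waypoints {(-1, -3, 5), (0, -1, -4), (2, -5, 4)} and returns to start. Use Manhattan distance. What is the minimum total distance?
34
(one optimal route: (-1, -4, 1) → (-1, -3, 5) → (2, -5, 4) → (0, -1, -4) → (-1, -4, 1))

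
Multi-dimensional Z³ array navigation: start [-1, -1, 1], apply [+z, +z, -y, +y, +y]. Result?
(-1, 0, 3)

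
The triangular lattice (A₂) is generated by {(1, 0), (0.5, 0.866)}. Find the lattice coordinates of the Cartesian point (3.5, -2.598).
5b₁ - 3b₂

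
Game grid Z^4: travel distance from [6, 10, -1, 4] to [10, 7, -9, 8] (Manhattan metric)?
19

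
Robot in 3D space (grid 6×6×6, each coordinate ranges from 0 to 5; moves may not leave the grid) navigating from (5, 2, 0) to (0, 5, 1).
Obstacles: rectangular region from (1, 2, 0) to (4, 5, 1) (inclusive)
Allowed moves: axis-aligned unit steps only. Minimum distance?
11
(one shortest path: (5, 2, 0) → (5, 1, 0) → (4, 1, 0) → (3, 1, 0) → (2, 1, 0) → (1, 1, 0) → (0, 1, 0) → (0, 2, 0) → (0, 3, 0) → (0, 4, 0) → (0, 5, 0) → (0, 5, 1))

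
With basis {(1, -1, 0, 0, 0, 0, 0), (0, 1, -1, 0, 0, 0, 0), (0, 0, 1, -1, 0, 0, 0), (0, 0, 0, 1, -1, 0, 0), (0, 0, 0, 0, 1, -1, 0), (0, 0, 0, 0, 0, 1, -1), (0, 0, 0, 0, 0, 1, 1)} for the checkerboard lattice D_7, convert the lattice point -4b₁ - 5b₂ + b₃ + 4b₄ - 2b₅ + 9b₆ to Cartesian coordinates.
(-4, -1, 6, 3, -6, 11, -9)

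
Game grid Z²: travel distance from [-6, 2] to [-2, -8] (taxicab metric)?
14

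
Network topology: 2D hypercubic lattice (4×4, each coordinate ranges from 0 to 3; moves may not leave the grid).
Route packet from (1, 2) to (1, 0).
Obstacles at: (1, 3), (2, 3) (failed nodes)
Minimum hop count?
2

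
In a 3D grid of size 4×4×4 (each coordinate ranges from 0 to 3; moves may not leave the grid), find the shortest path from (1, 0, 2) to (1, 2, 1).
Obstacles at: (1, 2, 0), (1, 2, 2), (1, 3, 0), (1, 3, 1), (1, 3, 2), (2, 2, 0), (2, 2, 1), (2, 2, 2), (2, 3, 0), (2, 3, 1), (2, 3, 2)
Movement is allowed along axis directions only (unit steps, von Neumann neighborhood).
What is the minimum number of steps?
3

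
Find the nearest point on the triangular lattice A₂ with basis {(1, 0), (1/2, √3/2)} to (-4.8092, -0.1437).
(-5, 0)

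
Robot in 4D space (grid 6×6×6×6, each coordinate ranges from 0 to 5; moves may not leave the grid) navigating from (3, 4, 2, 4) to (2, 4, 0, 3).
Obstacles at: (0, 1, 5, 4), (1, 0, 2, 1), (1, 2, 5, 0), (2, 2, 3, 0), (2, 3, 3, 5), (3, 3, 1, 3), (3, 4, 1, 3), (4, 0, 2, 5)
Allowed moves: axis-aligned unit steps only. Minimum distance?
4
(one shortest path: (3, 4, 2, 4) → (2, 4, 2, 4) → (2, 4, 1, 4) → (2, 4, 0, 4) → (2, 4, 0, 3))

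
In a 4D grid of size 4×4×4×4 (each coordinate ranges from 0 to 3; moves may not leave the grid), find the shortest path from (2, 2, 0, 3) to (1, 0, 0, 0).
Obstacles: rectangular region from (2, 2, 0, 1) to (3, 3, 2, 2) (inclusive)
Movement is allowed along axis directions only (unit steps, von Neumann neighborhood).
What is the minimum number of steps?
6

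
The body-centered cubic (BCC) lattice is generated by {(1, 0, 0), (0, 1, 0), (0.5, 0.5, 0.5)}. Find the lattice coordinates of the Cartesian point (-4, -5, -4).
-b₂ - 8b₃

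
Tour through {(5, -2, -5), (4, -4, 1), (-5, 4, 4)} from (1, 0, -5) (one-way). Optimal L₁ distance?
35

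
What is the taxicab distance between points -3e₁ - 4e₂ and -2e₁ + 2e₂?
7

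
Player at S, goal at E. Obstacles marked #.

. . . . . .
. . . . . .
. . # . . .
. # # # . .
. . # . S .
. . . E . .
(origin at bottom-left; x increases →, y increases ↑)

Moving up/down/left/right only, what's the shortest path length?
2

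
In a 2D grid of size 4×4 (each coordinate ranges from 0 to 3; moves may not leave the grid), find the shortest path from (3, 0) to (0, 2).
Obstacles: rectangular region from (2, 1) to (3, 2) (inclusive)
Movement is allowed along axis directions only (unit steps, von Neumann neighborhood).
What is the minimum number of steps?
5
(one shortest path: (3, 0) → (2, 0) → (1, 0) → (0, 0) → (0, 1) → (0, 2))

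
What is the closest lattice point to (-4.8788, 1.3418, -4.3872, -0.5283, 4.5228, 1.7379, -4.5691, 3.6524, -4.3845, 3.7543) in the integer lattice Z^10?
(-5, 1, -4, -1, 5, 2, -5, 4, -4, 4)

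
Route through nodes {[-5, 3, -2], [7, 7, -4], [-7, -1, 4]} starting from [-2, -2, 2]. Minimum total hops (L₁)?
38
(one optimal route: (-2, -2, 2) → (-7, -1, 4) → (-5, 3, -2) → (7, 7, -4))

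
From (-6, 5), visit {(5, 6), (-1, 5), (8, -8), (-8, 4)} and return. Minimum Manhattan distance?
60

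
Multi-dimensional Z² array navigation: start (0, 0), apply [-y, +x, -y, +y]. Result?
(1, -1)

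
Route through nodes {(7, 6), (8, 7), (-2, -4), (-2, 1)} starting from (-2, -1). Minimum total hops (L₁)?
24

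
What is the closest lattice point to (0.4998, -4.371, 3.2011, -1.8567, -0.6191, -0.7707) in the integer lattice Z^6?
(0, -4, 3, -2, -1, -1)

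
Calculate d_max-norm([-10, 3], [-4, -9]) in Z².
12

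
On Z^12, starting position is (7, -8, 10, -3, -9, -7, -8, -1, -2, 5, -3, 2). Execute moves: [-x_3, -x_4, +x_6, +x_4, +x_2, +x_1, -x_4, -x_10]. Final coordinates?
(8, -7, 9, -4, -9, -6, -8, -1, -2, 4, -3, 2)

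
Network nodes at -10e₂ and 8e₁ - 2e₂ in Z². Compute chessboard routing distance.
8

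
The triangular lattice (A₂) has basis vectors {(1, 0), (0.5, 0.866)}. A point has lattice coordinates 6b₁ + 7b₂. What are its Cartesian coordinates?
(9.5, 6.062)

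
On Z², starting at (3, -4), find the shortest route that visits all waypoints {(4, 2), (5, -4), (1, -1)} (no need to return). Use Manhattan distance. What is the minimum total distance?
15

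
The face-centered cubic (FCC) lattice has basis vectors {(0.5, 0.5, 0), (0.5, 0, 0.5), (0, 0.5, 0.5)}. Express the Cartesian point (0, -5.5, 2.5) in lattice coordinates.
-8b₁ + 8b₂ - 3b₃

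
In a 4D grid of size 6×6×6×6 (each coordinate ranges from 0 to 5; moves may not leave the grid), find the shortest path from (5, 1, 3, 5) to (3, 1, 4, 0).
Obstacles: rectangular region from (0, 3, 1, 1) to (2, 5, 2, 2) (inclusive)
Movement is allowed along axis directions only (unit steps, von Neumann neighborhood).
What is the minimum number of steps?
8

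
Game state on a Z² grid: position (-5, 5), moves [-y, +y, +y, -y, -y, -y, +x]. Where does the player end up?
(-4, 3)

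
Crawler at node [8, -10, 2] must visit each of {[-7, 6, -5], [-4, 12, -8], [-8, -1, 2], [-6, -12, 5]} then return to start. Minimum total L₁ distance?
106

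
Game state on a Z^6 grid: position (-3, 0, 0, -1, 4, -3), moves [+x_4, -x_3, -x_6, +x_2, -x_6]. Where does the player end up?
(-3, 1, -1, 0, 4, -5)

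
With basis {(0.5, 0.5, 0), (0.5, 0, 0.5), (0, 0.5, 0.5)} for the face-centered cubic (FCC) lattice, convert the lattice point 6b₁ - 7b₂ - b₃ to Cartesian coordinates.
(-0.5, 2.5, -4)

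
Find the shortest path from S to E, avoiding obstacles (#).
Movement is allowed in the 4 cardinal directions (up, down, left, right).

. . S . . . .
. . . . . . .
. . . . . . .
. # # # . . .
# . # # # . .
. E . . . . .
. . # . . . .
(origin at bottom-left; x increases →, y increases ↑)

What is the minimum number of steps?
12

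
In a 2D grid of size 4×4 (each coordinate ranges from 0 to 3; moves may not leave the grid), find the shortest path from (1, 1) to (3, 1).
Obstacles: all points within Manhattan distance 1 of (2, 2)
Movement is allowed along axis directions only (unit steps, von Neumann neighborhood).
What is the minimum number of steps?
4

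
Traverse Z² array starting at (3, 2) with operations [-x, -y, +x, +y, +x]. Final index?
(4, 2)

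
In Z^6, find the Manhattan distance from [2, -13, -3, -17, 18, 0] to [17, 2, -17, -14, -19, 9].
93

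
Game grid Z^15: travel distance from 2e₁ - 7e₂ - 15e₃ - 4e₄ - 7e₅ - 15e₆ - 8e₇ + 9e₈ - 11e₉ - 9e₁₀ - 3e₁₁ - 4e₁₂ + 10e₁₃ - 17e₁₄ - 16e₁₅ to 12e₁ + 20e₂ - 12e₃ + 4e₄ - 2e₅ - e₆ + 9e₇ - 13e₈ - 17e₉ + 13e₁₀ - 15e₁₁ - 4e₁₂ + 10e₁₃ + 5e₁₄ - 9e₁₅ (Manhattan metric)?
175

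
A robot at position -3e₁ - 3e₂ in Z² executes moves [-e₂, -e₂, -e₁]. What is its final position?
(-4, -5)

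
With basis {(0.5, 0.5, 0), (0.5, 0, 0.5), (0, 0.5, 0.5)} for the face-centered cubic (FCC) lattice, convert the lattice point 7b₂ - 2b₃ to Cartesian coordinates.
(3.5, -1, 2.5)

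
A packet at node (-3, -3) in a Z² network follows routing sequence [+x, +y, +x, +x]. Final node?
(0, -2)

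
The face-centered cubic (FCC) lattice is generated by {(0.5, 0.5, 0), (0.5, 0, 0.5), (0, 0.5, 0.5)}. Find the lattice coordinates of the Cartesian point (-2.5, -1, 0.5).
-4b₁ - b₂ + 2b₃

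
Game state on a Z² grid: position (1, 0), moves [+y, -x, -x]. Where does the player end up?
(-1, 1)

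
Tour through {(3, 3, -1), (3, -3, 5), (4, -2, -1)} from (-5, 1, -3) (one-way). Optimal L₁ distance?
26
(one optimal route: (-5, 1, -3) → (3, 3, -1) → (4, -2, -1) → (3, -3, 5))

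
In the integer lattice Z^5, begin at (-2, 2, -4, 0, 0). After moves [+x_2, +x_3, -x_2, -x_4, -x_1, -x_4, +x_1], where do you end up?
(-2, 2, -3, -2, 0)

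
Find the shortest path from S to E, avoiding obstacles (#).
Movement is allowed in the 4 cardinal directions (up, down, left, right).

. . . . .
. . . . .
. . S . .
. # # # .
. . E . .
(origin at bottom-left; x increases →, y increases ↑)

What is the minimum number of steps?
6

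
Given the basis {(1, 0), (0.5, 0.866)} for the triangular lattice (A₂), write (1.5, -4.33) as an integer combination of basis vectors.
4b₁ - 5b₂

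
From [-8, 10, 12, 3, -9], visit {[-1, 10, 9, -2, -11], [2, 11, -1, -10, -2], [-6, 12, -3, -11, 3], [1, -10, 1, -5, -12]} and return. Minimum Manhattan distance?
152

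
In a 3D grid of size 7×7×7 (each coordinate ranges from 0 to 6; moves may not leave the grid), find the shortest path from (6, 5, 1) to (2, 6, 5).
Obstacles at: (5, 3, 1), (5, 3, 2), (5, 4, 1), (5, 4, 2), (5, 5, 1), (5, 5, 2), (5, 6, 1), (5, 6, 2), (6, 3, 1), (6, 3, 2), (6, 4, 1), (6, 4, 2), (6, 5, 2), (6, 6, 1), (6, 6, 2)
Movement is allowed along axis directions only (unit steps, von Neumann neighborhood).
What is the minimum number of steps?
11
(one shortest path: (6, 5, 1) → (6, 5, 0) → (5, 5, 0) → (4, 5, 0) → (3, 5, 0) → (2, 5, 0) → (2, 6, 0) → (2, 6, 1) → (2, 6, 2) → (2, 6, 3) → (2, 6, 4) → (2, 6, 5))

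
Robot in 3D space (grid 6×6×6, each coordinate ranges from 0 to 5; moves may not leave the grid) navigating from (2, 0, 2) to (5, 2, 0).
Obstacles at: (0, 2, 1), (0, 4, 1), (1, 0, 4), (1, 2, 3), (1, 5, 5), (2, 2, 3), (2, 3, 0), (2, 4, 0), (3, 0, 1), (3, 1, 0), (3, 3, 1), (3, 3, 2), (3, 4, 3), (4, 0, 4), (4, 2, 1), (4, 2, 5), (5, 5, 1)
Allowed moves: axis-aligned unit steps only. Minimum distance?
7
(one shortest path: (2, 0, 2) → (3, 0, 2) → (4, 0, 2) → (5, 0, 2) → (5, 1, 2) → (5, 2, 2) → (5, 2, 1) → (5, 2, 0))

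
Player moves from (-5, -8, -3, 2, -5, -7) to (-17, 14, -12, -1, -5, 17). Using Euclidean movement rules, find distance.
35.9722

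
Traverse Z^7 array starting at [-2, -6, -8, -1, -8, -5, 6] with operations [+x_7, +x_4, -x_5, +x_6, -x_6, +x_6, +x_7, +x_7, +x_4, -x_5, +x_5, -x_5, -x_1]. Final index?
(-3, -6, -8, 1, -10, -4, 9)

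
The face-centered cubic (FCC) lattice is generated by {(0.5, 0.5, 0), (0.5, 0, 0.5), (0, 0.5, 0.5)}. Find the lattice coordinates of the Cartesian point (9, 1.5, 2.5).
8b₁ + 10b₂ - 5b₃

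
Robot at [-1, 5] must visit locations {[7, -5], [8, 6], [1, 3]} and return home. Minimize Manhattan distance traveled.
40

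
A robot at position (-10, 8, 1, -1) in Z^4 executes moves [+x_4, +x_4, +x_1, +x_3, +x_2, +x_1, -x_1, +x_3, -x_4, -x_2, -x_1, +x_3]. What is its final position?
(-10, 8, 4, 0)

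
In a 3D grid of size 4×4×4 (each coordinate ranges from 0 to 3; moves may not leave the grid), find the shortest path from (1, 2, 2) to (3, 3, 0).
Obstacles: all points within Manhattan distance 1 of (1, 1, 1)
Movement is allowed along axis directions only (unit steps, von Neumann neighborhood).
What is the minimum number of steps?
5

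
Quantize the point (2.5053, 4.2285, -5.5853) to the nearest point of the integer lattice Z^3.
(3, 4, -6)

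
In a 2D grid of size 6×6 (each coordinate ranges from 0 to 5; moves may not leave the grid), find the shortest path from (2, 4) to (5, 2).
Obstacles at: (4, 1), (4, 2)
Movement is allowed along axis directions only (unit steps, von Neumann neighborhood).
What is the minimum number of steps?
5
(one shortest path: (2, 4) → (3, 4) → (4, 4) → (5, 4) → (5, 3) → (5, 2))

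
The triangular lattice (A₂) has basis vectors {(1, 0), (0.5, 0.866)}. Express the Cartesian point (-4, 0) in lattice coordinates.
-4b₁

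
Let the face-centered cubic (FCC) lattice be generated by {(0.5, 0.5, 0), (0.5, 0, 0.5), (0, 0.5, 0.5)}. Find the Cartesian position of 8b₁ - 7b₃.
(4, 0.5, -3.5)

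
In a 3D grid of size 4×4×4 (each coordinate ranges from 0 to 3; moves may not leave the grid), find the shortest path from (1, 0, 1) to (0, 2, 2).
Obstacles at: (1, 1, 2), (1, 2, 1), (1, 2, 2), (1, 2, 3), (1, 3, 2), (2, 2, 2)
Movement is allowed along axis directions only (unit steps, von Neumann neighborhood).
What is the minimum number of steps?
4
(one shortest path: (1, 0, 1) → (0, 0, 1) → (0, 1, 1) → (0, 2, 1) → (0, 2, 2))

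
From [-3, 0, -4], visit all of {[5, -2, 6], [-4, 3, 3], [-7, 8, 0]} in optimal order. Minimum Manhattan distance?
44
(one optimal route: (-3, 0, -4) → (-7, 8, 0) → (-4, 3, 3) → (5, -2, 6))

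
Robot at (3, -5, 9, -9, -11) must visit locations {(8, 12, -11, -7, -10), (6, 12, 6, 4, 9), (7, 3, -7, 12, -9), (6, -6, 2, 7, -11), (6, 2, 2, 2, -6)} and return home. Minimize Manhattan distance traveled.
200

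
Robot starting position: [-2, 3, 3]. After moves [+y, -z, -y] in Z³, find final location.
(-2, 3, 2)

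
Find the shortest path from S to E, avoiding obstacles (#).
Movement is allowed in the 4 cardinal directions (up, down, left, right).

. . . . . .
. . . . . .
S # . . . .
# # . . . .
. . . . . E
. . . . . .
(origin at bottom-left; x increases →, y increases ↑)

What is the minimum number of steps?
9
(one shortest path: (0, 3) → (0, 4) → (1, 4) → (2, 4) → (3, 4) → (4, 4) → (5, 4) → (5, 3) → (5, 2) → (5, 1))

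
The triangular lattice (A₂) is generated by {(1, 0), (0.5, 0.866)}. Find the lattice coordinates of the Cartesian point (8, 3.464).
6b₁ + 4b₂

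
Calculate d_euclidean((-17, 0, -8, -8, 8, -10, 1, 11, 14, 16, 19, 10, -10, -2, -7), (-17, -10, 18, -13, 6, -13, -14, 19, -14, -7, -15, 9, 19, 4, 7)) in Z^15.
68.1616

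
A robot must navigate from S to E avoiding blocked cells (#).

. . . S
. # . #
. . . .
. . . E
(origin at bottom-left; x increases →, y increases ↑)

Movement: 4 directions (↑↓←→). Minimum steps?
5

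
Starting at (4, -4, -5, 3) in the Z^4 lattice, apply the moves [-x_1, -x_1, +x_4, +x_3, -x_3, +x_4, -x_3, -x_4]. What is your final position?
(2, -4, -6, 4)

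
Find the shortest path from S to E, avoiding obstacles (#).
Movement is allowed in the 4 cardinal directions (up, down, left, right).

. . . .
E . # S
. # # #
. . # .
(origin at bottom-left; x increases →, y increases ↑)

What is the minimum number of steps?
5
(one shortest path: (3, 2) → (3, 3) → (2, 3) → (1, 3) → (0, 3) → (0, 2))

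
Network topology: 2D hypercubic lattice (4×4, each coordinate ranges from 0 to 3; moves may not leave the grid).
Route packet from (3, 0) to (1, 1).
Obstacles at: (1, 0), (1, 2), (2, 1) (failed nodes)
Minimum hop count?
9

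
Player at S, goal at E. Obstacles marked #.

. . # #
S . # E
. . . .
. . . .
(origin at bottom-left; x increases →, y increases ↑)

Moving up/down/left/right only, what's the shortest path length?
5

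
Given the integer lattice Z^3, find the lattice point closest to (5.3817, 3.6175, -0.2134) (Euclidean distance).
(5, 4, 0)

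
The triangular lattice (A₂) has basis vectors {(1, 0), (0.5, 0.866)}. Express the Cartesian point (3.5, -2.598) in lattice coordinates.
5b₁ - 3b₂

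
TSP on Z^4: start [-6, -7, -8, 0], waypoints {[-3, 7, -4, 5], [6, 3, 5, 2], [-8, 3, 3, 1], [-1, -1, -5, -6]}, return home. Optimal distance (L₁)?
108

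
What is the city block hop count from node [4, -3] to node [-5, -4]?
10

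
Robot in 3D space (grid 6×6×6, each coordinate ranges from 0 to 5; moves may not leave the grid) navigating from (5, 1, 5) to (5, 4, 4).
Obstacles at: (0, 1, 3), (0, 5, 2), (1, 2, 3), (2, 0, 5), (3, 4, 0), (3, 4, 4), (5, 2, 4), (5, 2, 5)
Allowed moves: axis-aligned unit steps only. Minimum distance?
6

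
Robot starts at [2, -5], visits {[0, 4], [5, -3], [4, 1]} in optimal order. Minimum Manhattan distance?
17
(one optimal route: (2, -5) → (5, -3) → (4, 1) → (0, 4))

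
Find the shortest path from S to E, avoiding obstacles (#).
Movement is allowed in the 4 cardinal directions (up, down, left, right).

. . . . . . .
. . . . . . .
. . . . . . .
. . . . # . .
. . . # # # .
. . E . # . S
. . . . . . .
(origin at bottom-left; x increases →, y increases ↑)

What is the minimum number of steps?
6
(one shortest path: (6, 1) → (5, 1) → (5, 0) → (4, 0) → (3, 0) → (2, 0) → (2, 1))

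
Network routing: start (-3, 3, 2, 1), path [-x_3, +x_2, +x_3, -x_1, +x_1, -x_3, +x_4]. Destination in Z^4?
(-3, 4, 1, 2)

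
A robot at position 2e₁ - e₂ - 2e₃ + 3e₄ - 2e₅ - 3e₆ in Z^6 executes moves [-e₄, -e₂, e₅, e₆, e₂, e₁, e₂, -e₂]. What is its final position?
(3, -1, -2, 2, -1, -2)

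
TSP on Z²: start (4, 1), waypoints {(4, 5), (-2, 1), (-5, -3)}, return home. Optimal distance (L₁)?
34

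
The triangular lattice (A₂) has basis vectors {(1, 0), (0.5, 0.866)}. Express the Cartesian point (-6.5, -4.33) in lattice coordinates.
-4b₁ - 5b₂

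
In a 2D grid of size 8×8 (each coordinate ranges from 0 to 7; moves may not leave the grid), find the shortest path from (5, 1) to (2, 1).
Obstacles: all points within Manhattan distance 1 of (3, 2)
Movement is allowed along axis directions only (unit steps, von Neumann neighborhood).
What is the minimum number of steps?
5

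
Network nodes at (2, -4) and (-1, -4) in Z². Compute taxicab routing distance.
3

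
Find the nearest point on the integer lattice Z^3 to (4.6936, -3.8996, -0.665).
(5, -4, -1)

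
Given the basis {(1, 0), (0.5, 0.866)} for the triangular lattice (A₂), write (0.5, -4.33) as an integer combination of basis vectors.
3b₁ - 5b₂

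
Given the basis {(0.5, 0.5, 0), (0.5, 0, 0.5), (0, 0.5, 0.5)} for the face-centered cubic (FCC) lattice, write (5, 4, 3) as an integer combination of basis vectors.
6b₁ + 4b₂ + 2b₃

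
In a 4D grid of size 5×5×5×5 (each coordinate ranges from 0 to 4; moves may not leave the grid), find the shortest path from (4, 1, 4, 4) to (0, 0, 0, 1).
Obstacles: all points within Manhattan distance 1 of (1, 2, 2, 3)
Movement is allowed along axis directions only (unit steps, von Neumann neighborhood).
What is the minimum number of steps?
12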